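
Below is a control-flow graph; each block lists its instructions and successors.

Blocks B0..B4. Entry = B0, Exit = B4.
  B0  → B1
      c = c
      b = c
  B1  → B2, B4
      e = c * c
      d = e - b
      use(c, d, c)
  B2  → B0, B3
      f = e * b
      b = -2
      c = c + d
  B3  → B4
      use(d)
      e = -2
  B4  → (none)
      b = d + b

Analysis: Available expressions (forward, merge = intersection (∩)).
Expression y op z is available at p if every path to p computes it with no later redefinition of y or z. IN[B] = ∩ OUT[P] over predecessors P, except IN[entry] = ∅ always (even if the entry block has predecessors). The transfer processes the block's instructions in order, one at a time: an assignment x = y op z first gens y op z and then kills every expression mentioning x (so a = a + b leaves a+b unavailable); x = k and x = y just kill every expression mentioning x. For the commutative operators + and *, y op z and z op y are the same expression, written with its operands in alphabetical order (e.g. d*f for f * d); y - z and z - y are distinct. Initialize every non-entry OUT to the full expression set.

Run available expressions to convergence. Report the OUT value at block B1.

Answer: {c*c, e-b}

Working:
Fixpoint table:
  B0:   IN={}   OUT={}
  B1:   IN={}   OUT={c*c, e-b}
  B2:   IN={c*c, e-b}   OUT={}
  B3:   IN={}   OUT={}
  B4:   IN={}   OUT={}

Merge at B1: IN[B1] = OUT[B0] = {}
Applying B1's transfer function to that IN value gives OUT[B1] (row B1 above).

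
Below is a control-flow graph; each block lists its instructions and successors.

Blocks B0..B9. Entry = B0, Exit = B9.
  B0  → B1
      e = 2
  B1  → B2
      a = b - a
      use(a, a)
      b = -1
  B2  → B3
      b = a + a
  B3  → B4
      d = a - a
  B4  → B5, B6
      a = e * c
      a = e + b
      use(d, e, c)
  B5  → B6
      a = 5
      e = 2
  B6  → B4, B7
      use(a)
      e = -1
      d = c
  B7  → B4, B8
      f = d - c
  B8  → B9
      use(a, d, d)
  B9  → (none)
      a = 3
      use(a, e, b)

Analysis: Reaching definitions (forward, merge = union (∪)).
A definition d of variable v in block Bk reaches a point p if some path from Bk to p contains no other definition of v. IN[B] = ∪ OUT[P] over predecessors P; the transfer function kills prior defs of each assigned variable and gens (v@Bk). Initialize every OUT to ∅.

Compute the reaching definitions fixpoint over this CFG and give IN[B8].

Converged values:
  B0: | IN={} | OUT={e@B0}
  B1: | IN={e@B0} | OUT={a@B1, b@B1, e@B0}
  B2: | IN={a@B1, b@B1, e@B0} | OUT={a@B1, b@B2, e@B0}
  B3: | IN={a@B1, b@B2, e@B0} | OUT={a@B1, b@B2, d@B3, e@B0}
  B4: | IN={a@B1, a@B4, a@B5, b@B2, d@B3, d@B6, e@B0, e@B6, f@B7} | OUT={a@B4, b@B2, d@B3, d@B6, e@B0, e@B6, f@B7}
  B5: | IN={a@B4, b@B2, d@B3, d@B6, e@B0, e@B6, f@B7} | OUT={a@B5, b@B2, d@B3, d@B6, e@B5, f@B7}
  B6: | IN={a@B4, a@B5, b@B2, d@B3, d@B6, e@B0, e@B5, e@B6, f@B7} | OUT={a@B4, a@B5, b@B2, d@B6, e@B6, f@B7}
  B7: | IN={a@B4, a@B5, b@B2, d@B6, e@B6, f@B7} | OUT={a@B4, a@B5, b@B2, d@B6, e@B6, f@B7}
  B8: | IN={a@B4, a@B5, b@B2, d@B6, e@B6, f@B7} | OUT={a@B4, a@B5, b@B2, d@B6, e@B6, f@B7}
  B9: | IN={a@B4, a@B5, b@B2, d@B6, e@B6, f@B7} | OUT={a@B9, b@B2, d@B6, e@B6, f@B7}

Merge at B8: IN[B8] = OUT[B7] = {a@B4, a@B5, b@B2, d@B6, e@B6, f@B7}

Answer: {a@B4, a@B5, b@B2, d@B6, e@B6, f@B7}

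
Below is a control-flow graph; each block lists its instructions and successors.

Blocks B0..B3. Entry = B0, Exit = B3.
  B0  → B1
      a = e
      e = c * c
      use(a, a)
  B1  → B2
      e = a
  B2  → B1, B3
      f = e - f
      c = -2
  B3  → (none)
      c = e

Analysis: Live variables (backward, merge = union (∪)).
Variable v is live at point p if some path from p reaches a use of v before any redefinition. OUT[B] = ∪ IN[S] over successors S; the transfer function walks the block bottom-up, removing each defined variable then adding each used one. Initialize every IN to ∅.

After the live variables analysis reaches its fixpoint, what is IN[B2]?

Fixpoint table:
  B0:  IN={c, e, f}  OUT={a, f}
  B1:  IN={a, f}  OUT={a, e, f}
  B2:  IN={a, e, f}  OUT={a, e, f}
  B3:  IN={e}  OUT={}

Merge at B2: OUT[B2] = IN[B1] ⊔ IN[B3] = {a, e, f}
Applying B2's transfer function to that OUT value gives IN[B2] (row B2 above).

Answer: {a, e, f}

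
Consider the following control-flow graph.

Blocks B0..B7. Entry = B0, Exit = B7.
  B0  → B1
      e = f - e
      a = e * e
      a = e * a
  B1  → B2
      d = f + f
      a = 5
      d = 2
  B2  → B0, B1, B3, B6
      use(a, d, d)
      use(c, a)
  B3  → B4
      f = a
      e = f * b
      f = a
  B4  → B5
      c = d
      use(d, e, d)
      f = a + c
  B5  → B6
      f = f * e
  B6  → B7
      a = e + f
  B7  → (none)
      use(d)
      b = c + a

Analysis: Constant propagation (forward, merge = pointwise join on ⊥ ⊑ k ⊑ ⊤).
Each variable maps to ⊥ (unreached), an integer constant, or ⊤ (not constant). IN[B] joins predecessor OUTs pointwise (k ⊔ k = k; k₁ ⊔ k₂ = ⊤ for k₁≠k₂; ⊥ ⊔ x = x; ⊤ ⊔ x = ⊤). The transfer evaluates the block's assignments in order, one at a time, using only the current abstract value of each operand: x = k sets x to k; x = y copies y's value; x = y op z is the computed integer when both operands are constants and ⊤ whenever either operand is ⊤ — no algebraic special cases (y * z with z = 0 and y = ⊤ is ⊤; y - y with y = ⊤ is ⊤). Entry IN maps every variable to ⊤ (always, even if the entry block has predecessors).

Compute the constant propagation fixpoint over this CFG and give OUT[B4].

Per-block solution:
  B0:   IN=(all ⊤)   OUT=(all ⊤)
  B1:   IN=(all ⊤)   OUT={a:5, d:2; rest ⊤}
  B2:   IN={a:5, d:2; rest ⊤}   OUT={a:5, d:2; rest ⊤}
  B3:   IN={a:5, d:2; rest ⊤}   OUT={a:5, d:2, f:5; rest ⊤}
  B4:   IN={a:5, d:2, f:5; rest ⊤}   OUT={a:5, c:2, d:2, f:7; rest ⊤}
  B5:   IN={a:5, c:2, d:2, f:7; rest ⊤}   OUT={a:5, c:2, d:2; rest ⊤}
  B6:   IN={a:5, d:2; rest ⊤}   OUT={d:2; rest ⊤}
  B7:   IN={d:2; rest ⊤}   OUT={d:2; rest ⊤}

Merge at B4: IN[B4] = OUT[B3] = {a: 5, b: ⊤, c: ⊤, d: 2, e: ⊤, f: 5}
Applying B4's transfer function to that IN value gives OUT[B4] (row B4 above).

Answer: {a: 5, b: ⊤, c: 2, d: 2, e: ⊤, f: 7}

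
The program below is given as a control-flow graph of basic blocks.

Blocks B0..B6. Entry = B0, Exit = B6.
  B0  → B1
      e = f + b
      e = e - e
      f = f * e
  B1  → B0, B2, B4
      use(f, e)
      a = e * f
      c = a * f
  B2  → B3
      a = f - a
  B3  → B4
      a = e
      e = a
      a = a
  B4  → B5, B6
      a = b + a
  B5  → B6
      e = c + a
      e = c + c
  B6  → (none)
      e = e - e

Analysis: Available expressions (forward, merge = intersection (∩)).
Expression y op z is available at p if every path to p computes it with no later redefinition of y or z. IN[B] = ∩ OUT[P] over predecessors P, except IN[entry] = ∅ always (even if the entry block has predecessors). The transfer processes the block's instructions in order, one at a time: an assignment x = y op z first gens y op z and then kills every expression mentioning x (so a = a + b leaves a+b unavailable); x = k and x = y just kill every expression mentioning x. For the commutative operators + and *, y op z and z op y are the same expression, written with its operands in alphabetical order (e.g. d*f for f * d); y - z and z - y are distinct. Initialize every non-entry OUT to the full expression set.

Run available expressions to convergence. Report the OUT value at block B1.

Answer: {a*f, e*f}

Trace:
Converged values:
  B0:  IN={}  OUT={}
  B1:  IN={}  OUT={a*f, e*f}
  B2:  IN={a*f, e*f}  OUT={e*f}
  B3:  IN={e*f}  OUT={}
  B4:  IN={}  OUT={}
  B5:  IN={}  OUT={a+c, c+c}
  B6:  IN={}  OUT={}

Merge at B1: IN[B1] = OUT[B0] = {}
Applying B1's transfer function to that IN value gives OUT[B1] (row B1 above).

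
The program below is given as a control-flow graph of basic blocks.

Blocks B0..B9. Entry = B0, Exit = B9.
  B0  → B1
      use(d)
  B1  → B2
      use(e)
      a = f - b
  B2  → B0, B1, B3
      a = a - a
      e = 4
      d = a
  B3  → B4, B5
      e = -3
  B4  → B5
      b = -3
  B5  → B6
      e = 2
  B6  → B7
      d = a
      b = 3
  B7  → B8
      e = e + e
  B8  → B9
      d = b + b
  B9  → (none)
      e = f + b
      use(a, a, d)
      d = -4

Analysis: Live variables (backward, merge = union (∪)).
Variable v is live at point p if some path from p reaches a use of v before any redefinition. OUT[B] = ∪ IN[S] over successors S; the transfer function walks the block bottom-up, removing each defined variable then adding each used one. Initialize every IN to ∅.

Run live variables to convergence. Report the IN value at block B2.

Answer: {a, b, f}

Trace:
Per-block solution:
  B0: | IN={b, d, e, f} | OUT={b, e, f}
  B1: | IN={b, e, f} | OUT={a, b, f}
  B2: | IN={a, b, f} | OUT={a, b, d, e, f}
  B3: | IN={a, f} | OUT={a, f}
  B4: | IN={a, f} | OUT={a, f}
  B5: | IN={a, f} | OUT={a, e, f}
  B6: | IN={a, e, f} | OUT={a, b, e, f}
  B7: | IN={a, b, e, f} | OUT={a, b, f}
  B8: | IN={a, b, f} | OUT={a, b, d, f}
  B9: | IN={a, b, d, f} | OUT={}

Merge at B2: OUT[B2] = IN[B0] ⊔ IN[B1] ⊔ IN[B3] = {a, b, d, e, f}
Applying B2's transfer function to that OUT value gives IN[B2] (row B2 above).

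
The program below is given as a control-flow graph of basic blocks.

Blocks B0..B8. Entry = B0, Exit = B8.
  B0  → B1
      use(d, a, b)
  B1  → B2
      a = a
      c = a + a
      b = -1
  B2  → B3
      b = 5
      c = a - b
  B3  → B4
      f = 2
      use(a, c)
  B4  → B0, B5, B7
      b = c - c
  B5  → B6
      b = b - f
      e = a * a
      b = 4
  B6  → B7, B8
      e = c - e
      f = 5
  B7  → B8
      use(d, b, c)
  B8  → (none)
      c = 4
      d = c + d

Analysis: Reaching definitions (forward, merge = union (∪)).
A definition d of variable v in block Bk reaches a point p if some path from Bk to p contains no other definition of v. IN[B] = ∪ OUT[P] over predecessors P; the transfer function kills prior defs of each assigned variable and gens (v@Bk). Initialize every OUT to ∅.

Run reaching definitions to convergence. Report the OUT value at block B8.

Fixpoint table:
  B0: | IN={a@B1, b@B4, c@B2, f@B3} | OUT={a@B1, b@B4, c@B2, f@B3}
  B1: | IN={a@B1, b@B4, c@B2, f@B3} | OUT={a@B1, b@B1, c@B1, f@B3}
  B2: | IN={a@B1, b@B1, c@B1, f@B3} | OUT={a@B1, b@B2, c@B2, f@B3}
  B3: | IN={a@B1, b@B2, c@B2, f@B3} | OUT={a@B1, b@B2, c@B2, f@B3}
  B4: | IN={a@B1, b@B2, c@B2, f@B3} | OUT={a@B1, b@B4, c@B2, f@B3}
  B5: | IN={a@B1, b@B4, c@B2, f@B3} | OUT={a@B1, b@B5, c@B2, e@B5, f@B3}
  B6: | IN={a@B1, b@B5, c@B2, e@B5, f@B3} | OUT={a@B1, b@B5, c@B2, e@B6, f@B6}
  B7: | IN={a@B1, b@B4, b@B5, c@B2, e@B6, f@B3, f@B6} | OUT={a@B1, b@B4, b@B5, c@B2, e@B6, f@B3, f@B6}
  B8: | IN={a@B1, b@B4, b@B5, c@B2, e@B6, f@B3, f@B6} | OUT={a@B1, b@B4, b@B5, c@B8, d@B8, e@B6, f@B3, f@B6}

Merge at B8: IN[B8] = OUT[B6] ⊔ OUT[B7] = {a@B1, b@B4, b@B5, c@B2, e@B6, f@B3, f@B6}
Applying B8's transfer function to that IN value gives OUT[B8] (row B8 above).

Answer: {a@B1, b@B4, b@B5, c@B8, d@B8, e@B6, f@B3, f@B6}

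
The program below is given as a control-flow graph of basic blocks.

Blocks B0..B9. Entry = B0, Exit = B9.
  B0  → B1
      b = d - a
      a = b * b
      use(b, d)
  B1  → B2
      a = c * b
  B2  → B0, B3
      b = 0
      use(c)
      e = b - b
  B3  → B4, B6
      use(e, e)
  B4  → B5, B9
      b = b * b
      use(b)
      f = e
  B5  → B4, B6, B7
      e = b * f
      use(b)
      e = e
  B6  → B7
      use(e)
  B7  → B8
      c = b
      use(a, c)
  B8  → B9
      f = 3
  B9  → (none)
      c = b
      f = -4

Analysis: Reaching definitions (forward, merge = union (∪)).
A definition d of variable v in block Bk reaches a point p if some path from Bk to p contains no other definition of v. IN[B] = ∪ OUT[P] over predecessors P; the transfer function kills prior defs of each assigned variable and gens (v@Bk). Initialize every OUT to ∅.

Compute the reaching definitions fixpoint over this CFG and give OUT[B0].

Answer: {a@B0, b@B0, e@B2}

Working:
Converged values:
  B0:   IN={a@B1, b@B2, e@B2}   OUT={a@B0, b@B0, e@B2}
  B1:   IN={a@B0, b@B0, e@B2}   OUT={a@B1, b@B0, e@B2}
  B2:   IN={a@B1, b@B0, e@B2}   OUT={a@B1, b@B2, e@B2}
  B3:   IN={a@B1, b@B2, e@B2}   OUT={a@B1, b@B2, e@B2}
  B4:   IN={a@B1, b@B2, b@B4, e@B2, e@B5, f@B4}   OUT={a@B1, b@B4, e@B2, e@B5, f@B4}
  B5:   IN={a@B1, b@B4, e@B2, e@B5, f@B4}   OUT={a@B1, b@B4, e@B5, f@B4}
  B6:   IN={a@B1, b@B2, b@B4, e@B2, e@B5, f@B4}   OUT={a@B1, b@B2, b@B4, e@B2, e@B5, f@B4}
  B7:   IN={a@B1, b@B2, b@B4, e@B2, e@B5, f@B4}   OUT={a@B1, b@B2, b@B4, c@B7, e@B2, e@B5, f@B4}
  B8:   IN={a@B1, b@B2, b@B4, c@B7, e@B2, e@B5, f@B4}   OUT={a@B1, b@B2, b@B4, c@B7, e@B2, e@B5, f@B8}
  B9:   IN={a@B1, b@B2, b@B4, c@B7, e@B2, e@B5, f@B4, f@B8}   OUT={a@B1, b@B2, b@B4, c@B9, e@B2, e@B5, f@B9}

Merge at B0 (entry node, so the boundary value {} is joined with the incoming edge(s)): IN[B0] = {} ⊔ OUT[B2] = {a@B1, b@B2, e@B2}
Applying B0's transfer function to that IN value gives OUT[B0] (row B0 above).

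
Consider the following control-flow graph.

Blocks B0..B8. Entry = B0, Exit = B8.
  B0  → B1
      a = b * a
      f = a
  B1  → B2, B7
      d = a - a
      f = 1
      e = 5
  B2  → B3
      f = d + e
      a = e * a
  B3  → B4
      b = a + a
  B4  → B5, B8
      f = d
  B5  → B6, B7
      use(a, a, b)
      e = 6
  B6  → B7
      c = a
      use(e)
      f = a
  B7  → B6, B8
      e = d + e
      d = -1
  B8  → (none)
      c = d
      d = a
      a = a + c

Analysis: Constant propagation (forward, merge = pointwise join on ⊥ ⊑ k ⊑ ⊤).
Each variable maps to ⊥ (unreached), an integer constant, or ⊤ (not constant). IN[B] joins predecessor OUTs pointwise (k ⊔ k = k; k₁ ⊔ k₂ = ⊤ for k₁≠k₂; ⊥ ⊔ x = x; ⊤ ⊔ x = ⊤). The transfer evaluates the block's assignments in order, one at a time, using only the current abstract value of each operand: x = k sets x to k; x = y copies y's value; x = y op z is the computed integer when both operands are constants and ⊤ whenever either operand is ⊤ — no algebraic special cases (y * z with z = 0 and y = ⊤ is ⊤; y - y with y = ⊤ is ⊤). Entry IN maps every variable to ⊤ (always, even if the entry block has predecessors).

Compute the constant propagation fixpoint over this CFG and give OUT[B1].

Converged values:
  B0:  IN=(all ⊤)  OUT=(all ⊤)
  B1:  IN=(all ⊤)  OUT={e:5, f:1; rest ⊤}
  B2:  IN={e:5, f:1; rest ⊤}  OUT={e:5; rest ⊤}
  B3:  IN={e:5; rest ⊤}  OUT={e:5; rest ⊤}
  B4:  IN={e:5; rest ⊤}  OUT={e:5; rest ⊤}
  B5:  IN={e:5; rest ⊤}  OUT={e:6; rest ⊤}
  B6:  IN=(all ⊤)  OUT=(all ⊤)
  B7:  IN=(all ⊤)  OUT={d:-1; rest ⊤}
  B8:  IN=(all ⊤)  OUT=(all ⊤)

Merge at B1: IN[B1] = OUT[B0] = {a: ⊤, b: ⊤, c: ⊤, d: ⊤, e: ⊤, f: ⊤}
Applying B1's transfer function to that IN value gives OUT[B1] (row B1 above).

Answer: {a: ⊤, b: ⊤, c: ⊤, d: ⊤, e: 5, f: 1}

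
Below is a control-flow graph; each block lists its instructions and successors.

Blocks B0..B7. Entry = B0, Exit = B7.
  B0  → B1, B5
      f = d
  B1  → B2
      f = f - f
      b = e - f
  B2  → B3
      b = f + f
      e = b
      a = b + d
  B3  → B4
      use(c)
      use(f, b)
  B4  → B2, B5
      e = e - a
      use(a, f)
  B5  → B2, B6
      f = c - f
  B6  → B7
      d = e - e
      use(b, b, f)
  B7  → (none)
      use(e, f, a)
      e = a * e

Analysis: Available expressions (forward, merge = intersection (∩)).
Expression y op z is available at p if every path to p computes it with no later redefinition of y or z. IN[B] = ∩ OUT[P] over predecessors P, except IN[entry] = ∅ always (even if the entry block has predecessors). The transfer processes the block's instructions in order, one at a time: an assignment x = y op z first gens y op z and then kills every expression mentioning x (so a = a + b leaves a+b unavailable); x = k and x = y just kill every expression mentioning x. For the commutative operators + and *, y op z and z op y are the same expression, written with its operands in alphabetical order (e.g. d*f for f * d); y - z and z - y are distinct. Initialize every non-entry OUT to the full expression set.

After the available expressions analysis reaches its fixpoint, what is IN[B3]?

Answer: {b+d, f+f}

Trace:
Fixpoint table:
  B0:   IN={}   OUT={}
  B1:   IN={}   OUT={e-f}
  B2:   IN={}   OUT={b+d, f+f}
  B3:   IN={b+d, f+f}   OUT={b+d, f+f}
  B4:   IN={b+d, f+f}   OUT={b+d, f+f}
  B5:   IN={}   OUT={}
  B6:   IN={}   OUT={e-e}
  B7:   IN={e-e}   OUT={}

Merge at B3: IN[B3] = OUT[B2] = {b+d, f+f}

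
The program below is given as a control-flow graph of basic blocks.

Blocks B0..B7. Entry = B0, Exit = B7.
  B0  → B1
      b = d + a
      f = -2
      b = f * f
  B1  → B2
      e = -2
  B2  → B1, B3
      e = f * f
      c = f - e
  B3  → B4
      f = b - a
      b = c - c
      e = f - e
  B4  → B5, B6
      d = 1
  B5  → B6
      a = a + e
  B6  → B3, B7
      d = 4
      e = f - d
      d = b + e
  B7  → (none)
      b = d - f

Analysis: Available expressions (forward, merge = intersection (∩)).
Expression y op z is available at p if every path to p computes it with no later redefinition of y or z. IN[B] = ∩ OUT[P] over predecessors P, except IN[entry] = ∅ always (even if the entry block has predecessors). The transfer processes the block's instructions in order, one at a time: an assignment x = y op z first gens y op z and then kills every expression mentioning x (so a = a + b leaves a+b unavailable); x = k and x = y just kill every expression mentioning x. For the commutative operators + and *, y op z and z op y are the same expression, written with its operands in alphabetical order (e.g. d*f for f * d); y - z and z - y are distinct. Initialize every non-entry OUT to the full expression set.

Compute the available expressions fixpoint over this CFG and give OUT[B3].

Converged values:
  B0:   IN={}   OUT={a+d, f*f}
  B1:   IN={a+d, f*f}   OUT={a+d, f*f}
  B2:   IN={a+d, f*f}   OUT={a+d, f*f, f-e}
  B3:   IN={}   OUT={c-c}
  B4:   IN={c-c}   OUT={c-c}
  B5:   IN={c-c}   OUT={c-c}
  B6:   IN={c-c}   OUT={b+e, c-c}
  B7:   IN={b+e, c-c}   OUT={c-c, d-f}

Merge at B3: IN[B3] = OUT[B2] ∩ OUT[B6] = {}
Applying B3's transfer function to that IN value gives OUT[B3] (row B3 above).

Answer: {c-c}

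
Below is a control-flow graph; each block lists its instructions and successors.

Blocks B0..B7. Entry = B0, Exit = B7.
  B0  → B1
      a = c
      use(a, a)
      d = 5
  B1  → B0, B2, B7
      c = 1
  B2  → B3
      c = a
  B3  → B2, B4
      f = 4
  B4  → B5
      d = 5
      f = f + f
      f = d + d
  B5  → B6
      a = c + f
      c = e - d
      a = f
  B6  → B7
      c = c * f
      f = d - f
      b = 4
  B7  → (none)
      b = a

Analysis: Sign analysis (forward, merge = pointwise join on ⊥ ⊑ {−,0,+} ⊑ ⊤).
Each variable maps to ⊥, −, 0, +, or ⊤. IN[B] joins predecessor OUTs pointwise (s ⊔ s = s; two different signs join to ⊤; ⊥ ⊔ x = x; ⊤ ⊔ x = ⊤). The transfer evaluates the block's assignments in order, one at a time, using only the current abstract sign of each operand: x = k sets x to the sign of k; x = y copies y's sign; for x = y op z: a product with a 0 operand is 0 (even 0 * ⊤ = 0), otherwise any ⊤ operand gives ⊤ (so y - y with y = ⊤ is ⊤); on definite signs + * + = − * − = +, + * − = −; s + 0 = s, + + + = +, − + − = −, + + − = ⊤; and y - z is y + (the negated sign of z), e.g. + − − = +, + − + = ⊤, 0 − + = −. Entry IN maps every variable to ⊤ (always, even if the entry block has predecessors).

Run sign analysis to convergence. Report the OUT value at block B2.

Answer: {a: ⊤, b: ⊤, c: ⊤, d: +, e: ⊤, f: ⊤}

Working:
Per-block solution:
  B0:   IN=(all ⊤)   OUT={d:+; rest ⊤}
  B1:   IN={d:+; rest ⊤}   OUT={c:+, d:+; rest ⊤}
  B2:   IN={d:+; rest ⊤}   OUT={d:+; rest ⊤}
  B3:   IN={d:+; rest ⊤}   OUT={d:+, f:+; rest ⊤}
  B4:   IN={d:+, f:+; rest ⊤}   OUT={d:+, f:+; rest ⊤}
  B5:   IN={d:+, f:+; rest ⊤}   OUT={a:+, d:+, f:+; rest ⊤}
  B6:   IN={a:+, d:+, f:+; rest ⊤}   OUT={a:+, b:+, d:+; rest ⊤}
  B7:   IN={d:+; rest ⊤}   OUT={d:+; rest ⊤}

Merge at B2: IN[B2] = OUT[B1] ⊔ OUT[B3] = {a: ⊤, b: ⊤, c: ⊤, d: +, e: ⊤, f: ⊤}
Applying B2's transfer function to that IN value gives OUT[B2] (row B2 above).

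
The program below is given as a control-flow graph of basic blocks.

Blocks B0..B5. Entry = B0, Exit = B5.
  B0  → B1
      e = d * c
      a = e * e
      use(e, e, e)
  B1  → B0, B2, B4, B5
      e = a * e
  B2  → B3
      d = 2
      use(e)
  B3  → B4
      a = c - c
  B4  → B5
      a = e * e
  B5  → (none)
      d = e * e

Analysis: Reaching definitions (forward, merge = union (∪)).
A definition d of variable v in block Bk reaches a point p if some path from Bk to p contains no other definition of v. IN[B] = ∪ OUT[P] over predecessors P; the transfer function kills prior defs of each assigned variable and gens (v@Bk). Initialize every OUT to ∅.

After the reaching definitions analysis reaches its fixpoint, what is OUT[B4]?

Per-block solution:
  B0:  IN={a@B0, e@B1}  OUT={a@B0, e@B0}
  B1:  IN={a@B0, e@B0}  OUT={a@B0, e@B1}
  B2:  IN={a@B0, e@B1}  OUT={a@B0, d@B2, e@B1}
  B3:  IN={a@B0, d@B2, e@B1}  OUT={a@B3, d@B2, e@B1}
  B4:  IN={a@B0, a@B3, d@B2, e@B1}  OUT={a@B4, d@B2, e@B1}
  B5:  IN={a@B0, a@B4, d@B2, e@B1}  OUT={a@B0, a@B4, d@B5, e@B1}

Merge at B4: IN[B4] = OUT[B1] ⊔ OUT[B3] = {a@B0, a@B3, d@B2, e@B1}
Applying B4's transfer function to that IN value gives OUT[B4] (row B4 above).

Answer: {a@B4, d@B2, e@B1}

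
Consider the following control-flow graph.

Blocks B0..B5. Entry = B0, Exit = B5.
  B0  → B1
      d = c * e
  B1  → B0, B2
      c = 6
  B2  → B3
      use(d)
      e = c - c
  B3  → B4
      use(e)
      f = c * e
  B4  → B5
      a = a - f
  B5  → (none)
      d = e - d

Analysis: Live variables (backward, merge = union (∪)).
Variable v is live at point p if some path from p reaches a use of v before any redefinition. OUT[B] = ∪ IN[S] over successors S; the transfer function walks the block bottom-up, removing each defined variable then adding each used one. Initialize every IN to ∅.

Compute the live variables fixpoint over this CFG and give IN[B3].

Answer: {a, c, d, e}

Derivation:
Per-block solution:
  B0:  IN={a, c, e}  OUT={a, d, e}
  B1:  IN={a, d, e}  OUT={a, c, d, e}
  B2:  IN={a, c, d}  OUT={a, c, d, e}
  B3:  IN={a, c, d, e}  OUT={a, d, e, f}
  B4:  IN={a, d, e, f}  OUT={d, e}
  B5:  IN={d, e}  OUT={}

Merge at B3: OUT[B3] = IN[B4] = {a, d, e, f}
Applying B3's transfer function to that OUT value gives IN[B3] (row B3 above).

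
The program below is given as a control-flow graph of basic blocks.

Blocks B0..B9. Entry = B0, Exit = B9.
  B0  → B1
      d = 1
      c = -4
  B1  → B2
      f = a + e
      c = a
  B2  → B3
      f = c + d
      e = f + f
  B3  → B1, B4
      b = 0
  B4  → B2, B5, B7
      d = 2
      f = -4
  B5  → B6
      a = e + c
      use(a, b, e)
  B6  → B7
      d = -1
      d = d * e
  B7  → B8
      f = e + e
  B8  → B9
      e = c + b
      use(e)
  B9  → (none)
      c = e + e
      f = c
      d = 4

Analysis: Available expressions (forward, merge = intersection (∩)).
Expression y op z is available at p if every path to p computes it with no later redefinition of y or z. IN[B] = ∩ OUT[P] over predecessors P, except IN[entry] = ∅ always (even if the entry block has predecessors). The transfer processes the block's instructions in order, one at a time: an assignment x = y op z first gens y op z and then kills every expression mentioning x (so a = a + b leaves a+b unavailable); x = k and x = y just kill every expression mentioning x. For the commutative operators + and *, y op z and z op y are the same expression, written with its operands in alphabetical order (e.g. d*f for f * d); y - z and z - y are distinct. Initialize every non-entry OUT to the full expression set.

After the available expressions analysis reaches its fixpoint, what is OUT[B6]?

Fixpoint table:
  B0:   IN={}   OUT={}
  B1:   IN={}   OUT={a+e}
  B2:   IN={}   OUT={c+d, f+f}
  B3:   IN={c+d, f+f}   OUT={c+d, f+f}
  B4:   IN={c+d, f+f}   OUT={}
  B5:   IN={}   OUT={c+e}
  B6:   IN={c+e}   OUT={c+e}
  B7:   IN={}   OUT={e+e}
  B8:   IN={e+e}   OUT={b+c}
  B9:   IN={b+c}   OUT={e+e}

Merge at B6: IN[B6] = OUT[B5] = {c+e}
Applying B6's transfer function to that IN value gives OUT[B6] (row B6 above).

Answer: {c+e}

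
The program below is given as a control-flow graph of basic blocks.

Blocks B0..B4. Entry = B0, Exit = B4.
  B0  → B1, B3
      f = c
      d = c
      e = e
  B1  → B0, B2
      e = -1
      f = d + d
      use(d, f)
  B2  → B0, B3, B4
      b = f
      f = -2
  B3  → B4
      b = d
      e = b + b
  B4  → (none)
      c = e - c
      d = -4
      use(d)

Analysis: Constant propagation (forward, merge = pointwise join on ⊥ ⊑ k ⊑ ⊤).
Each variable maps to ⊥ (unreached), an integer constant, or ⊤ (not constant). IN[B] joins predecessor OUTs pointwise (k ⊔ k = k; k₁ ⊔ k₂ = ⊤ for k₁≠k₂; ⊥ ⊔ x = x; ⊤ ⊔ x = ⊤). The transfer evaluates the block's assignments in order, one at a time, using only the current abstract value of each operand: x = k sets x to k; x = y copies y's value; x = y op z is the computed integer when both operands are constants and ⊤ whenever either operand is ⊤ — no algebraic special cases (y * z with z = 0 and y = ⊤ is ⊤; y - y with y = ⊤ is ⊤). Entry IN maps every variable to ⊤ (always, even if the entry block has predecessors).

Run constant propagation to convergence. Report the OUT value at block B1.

Answer: {a: ⊤, b: ⊤, c: ⊤, d: ⊤, e: -1, f: ⊤}

Trace:
Per-block solution:
  B0: | IN=(all ⊤) | OUT=(all ⊤)
  B1: | IN=(all ⊤) | OUT={e:-1; rest ⊤}
  B2: | IN={e:-1; rest ⊤} | OUT={e:-1, f:-2; rest ⊤}
  B3: | IN=(all ⊤) | OUT=(all ⊤)
  B4: | IN=(all ⊤) | OUT={d:-4; rest ⊤}

Merge at B1: IN[B1] = OUT[B0] = {a: ⊤, b: ⊤, c: ⊤, d: ⊤, e: ⊤, f: ⊤}
Applying B1's transfer function to that IN value gives OUT[B1] (row B1 above).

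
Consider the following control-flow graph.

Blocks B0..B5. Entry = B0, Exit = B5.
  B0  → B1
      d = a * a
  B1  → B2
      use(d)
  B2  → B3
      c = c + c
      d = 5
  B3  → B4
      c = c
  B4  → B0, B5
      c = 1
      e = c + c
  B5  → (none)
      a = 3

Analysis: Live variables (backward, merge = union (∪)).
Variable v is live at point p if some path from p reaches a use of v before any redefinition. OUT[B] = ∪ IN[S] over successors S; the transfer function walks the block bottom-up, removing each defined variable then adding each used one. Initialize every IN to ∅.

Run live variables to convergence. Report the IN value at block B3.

Fixpoint table:
  B0:  IN={a, c}  OUT={a, c, d}
  B1:  IN={a, c, d}  OUT={a, c}
  B2:  IN={a, c}  OUT={a, c}
  B3:  IN={a, c}  OUT={a}
  B4:  IN={a}  OUT={a, c}
  B5:  IN={}  OUT={}

Merge at B3: OUT[B3] = IN[B4] = {a}
Applying B3's transfer function to that OUT value gives IN[B3] (row B3 above).

Answer: {a, c}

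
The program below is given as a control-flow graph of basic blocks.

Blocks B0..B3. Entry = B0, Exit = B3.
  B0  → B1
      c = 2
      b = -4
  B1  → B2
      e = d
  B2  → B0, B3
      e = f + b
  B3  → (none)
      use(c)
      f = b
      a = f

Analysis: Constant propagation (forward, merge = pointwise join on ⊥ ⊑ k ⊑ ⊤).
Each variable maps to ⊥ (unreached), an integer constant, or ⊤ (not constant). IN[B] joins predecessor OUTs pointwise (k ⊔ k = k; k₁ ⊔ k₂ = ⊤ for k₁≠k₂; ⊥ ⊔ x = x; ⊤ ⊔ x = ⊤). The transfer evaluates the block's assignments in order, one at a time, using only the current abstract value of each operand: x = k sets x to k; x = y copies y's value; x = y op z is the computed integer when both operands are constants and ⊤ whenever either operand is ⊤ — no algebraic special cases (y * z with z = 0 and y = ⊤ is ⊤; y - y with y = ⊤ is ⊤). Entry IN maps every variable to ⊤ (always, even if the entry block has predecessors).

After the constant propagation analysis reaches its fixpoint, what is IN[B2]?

Fixpoint table:
  B0: | IN=(all ⊤) | OUT={b:-4, c:2; rest ⊤}
  B1: | IN={b:-4, c:2; rest ⊤} | OUT={b:-4, c:2; rest ⊤}
  B2: | IN={b:-4, c:2; rest ⊤} | OUT={b:-4, c:2; rest ⊤}
  B3: | IN={b:-4, c:2; rest ⊤} | OUT={a:-4, b:-4, c:2, f:-4; rest ⊤}

Merge at B2: IN[B2] = OUT[B1] = {a: ⊤, b: -4, c: 2, d: ⊤, e: ⊤, f: ⊤}

Answer: {a: ⊤, b: -4, c: 2, d: ⊤, e: ⊤, f: ⊤}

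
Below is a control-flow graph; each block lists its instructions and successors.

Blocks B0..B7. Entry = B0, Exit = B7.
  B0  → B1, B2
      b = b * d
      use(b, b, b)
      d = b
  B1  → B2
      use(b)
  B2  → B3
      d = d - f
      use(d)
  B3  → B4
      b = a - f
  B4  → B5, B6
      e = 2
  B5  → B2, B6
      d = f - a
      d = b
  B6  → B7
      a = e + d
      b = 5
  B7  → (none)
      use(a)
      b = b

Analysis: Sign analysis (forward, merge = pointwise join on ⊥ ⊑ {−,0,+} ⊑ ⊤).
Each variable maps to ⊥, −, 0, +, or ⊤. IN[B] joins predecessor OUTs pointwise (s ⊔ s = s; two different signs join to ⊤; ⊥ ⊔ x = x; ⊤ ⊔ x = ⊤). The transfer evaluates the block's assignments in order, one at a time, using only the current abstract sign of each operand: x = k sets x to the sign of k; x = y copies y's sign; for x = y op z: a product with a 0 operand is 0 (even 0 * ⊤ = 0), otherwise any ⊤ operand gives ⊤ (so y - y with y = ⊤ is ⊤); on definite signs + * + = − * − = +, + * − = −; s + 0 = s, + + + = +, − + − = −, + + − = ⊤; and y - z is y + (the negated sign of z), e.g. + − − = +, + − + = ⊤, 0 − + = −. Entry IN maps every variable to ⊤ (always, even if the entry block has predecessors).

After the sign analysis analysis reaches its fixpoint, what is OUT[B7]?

Answer: {a: ⊤, b: +, c: ⊤, d: ⊤, e: +, f: ⊤}

Working:
Converged values:
  B0: | IN=(all ⊤) | OUT=(all ⊤)
  B1: | IN=(all ⊤) | OUT=(all ⊤)
  B2: | IN=(all ⊤) | OUT=(all ⊤)
  B3: | IN=(all ⊤) | OUT=(all ⊤)
  B4: | IN=(all ⊤) | OUT={e:+; rest ⊤}
  B5: | IN={e:+; rest ⊤} | OUT={e:+; rest ⊤}
  B6: | IN={e:+; rest ⊤} | OUT={b:+, e:+; rest ⊤}
  B7: | IN={b:+, e:+; rest ⊤} | OUT={b:+, e:+; rest ⊤}

Merge at B7: IN[B7] = OUT[B6] = {a: ⊤, b: +, c: ⊤, d: ⊤, e: +, f: ⊤}
Applying B7's transfer function to that IN value gives OUT[B7] (row B7 above).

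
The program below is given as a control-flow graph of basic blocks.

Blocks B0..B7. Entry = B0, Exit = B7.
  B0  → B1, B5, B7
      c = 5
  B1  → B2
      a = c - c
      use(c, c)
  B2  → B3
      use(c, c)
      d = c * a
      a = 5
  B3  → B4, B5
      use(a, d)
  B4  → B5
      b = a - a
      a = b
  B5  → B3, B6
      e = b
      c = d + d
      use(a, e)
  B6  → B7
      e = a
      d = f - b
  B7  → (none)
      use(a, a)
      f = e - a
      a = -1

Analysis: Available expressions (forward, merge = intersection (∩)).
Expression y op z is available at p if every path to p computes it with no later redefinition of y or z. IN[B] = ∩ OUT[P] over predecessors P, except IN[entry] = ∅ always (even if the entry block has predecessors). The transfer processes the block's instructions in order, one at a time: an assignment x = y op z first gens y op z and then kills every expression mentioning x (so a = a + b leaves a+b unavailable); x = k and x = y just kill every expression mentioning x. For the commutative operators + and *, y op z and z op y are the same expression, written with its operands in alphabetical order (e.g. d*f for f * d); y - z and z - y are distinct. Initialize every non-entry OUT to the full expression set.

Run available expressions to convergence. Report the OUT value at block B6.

Per-block solution:
  B0:  IN={}  OUT={}
  B1:  IN={}  OUT={c-c}
  B2:  IN={c-c}  OUT={c-c}
  B3:  IN={}  OUT={}
  B4:  IN={}  OUT={}
  B5:  IN={}  OUT={d+d}
  B6:  IN={d+d}  OUT={f-b}
  B7:  IN={}  OUT={}

Merge at B6: IN[B6] = OUT[B5] = {d+d}
Applying B6's transfer function to that IN value gives OUT[B6] (row B6 above).

Answer: {f-b}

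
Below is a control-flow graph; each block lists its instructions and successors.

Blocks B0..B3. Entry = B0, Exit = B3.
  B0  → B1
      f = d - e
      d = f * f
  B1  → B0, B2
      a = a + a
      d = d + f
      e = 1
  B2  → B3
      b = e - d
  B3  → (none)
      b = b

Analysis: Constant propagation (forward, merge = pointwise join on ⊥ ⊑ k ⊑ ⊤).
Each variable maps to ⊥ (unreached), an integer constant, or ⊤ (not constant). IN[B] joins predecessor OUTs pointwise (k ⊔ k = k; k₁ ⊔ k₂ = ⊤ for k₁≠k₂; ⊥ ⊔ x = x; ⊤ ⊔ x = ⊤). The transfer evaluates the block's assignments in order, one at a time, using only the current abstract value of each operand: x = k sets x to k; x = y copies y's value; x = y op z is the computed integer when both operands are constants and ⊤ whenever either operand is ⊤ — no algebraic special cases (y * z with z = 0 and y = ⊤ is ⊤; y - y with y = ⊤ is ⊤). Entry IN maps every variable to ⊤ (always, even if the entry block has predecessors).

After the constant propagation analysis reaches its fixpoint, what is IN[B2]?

Per-block solution:
  B0:  IN=(all ⊤)  OUT=(all ⊤)
  B1:  IN=(all ⊤)  OUT={e:1; rest ⊤}
  B2:  IN={e:1; rest ⊤}  OUT={e:1; rest ⊤}
  B3:  IN={e:1; rest ⊤}  OUT={e:1; rest ⊤}

Merge at B2: IN[B2] = OUT[B1] = {a: ⊤, b: ⊤, c: ⊤, d: ⊤, e: 1, f: ⊤}

Answer: {a: ⊤, b: ⊤, c: ⊤, d: ⊤, e: 1, f: ⊤}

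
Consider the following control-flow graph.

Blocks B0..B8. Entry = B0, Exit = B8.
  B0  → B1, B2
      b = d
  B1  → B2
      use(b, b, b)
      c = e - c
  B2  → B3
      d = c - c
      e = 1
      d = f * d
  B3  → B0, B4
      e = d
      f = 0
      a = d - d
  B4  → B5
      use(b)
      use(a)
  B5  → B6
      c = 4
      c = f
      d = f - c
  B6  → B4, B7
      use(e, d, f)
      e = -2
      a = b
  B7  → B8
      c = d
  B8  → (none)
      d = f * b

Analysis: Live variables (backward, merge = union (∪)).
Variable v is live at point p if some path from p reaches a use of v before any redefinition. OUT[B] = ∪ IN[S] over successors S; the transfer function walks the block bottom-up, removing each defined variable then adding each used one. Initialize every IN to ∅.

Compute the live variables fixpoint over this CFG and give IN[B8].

Fixpoint table:
  B0: | IN={c, d, e, f} | OUT={b, c, e, f}
  B1: | IN={b, c, e, f} | OUT={b, c, f}
  B2: | IN={b, c, f} | OUT={b, c, d}
  B3: | IN={b, c, d} | OUT={a, b, c, d, e, f}
  B4: | IN={a, b, e, f} | OUT={b, e, f}
  B5: | IN={b, e, f} | OUT={b, d, e, f}
  B6: | IN={b, d, e, f} | OUT={a, b, d, e, f}
  B7: | IN={b, d, f} | OUT={b, f}
  B8: | IN={b, f} | OUT={}

B8 is the boundary node: OUT[B8] = {}
Applying B8's transfer function to that OUT value gives IN[B8] (row B8 above).

Answer: {b, f}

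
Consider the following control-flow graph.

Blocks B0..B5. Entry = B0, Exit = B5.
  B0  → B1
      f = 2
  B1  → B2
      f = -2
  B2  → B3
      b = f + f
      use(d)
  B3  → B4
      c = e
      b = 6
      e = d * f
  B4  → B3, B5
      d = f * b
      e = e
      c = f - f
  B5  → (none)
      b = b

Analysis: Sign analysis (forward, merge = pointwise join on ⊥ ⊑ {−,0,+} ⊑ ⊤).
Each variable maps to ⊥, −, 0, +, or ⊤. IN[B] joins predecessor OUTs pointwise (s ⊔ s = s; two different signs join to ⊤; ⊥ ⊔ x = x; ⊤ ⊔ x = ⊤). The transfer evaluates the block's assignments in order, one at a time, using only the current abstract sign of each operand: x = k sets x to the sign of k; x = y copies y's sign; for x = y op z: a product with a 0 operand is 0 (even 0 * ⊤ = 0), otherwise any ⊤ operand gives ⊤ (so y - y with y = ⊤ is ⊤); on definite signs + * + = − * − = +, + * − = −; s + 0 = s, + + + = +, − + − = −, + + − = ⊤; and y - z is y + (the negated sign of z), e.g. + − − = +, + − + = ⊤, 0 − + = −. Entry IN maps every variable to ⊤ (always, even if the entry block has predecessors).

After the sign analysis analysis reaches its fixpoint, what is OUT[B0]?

Per-block solution:
  B0: | IN=(all ⊤) | OUT={f:+; rest ⊤}
  B1: | IN={f:+; rest ⊤} | OUT={f:-; rest ⊤}
  B2: | IN={f:-; rest ⊤} | OUT={b:-, f:-; rest ⊤}
  B3: | IN={f:-; rest ⊤} | OUT={b:+, f:-; rest ⊤}
  B4: | IN={b:+, f:-; rest ⊤} | OUT={b:+, d:-, f:-; rest ⊤}
  B5: | IN={b:+, d:-, f:-; rest ⊤} | OUT={b:+, d:-, f:-; rest ⊤}

B0 is the boundary node: IN[B0] = {a: ⊤, b: ⊤, c: ⊤, d: ⊤, e: ⊤, f: ⊤}
Applying B0's transfer function to that IN value gives OUT[B0] (row B0 above).

Answer: {a: ⊤, b: ⊤, c: ⊤, d: ⊤, e: ⊤, f: +}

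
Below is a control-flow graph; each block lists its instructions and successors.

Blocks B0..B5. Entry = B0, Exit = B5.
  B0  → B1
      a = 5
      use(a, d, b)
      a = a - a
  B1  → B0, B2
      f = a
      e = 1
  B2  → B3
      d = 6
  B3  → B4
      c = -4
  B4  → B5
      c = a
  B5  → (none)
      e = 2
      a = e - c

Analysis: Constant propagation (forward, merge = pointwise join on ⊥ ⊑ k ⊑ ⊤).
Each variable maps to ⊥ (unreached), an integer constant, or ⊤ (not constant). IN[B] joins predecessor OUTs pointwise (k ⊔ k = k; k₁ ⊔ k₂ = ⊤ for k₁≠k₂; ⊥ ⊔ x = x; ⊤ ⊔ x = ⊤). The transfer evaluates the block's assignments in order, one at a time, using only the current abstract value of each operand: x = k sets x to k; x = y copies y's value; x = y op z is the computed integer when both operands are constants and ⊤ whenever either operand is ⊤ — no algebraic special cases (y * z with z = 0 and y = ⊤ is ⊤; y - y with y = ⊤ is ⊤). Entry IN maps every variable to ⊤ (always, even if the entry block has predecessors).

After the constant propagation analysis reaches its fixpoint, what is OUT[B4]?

Converged values:
  B0:  IN=(all ⊤)  OUT={a:0; rest ⊤}
  B1:  IN={a:0; rest ⊤}  OUT={a:0, e:1, f:0; rest ⊤}
  B2:  IN={a:0, e:1, f:0; rest ⊤}  OUT={a:0, d:6, e:1, f:0; rest ⊤}
  B3:  IN={a:0, d:6, e:1, f:0; rest ⊤}  OUT={a:0, c:-4, d:6, e:1, f:0; rest ⊤}
  B4:  IN={a:0, c:-4, d:6, e:1, f:0; rest ⊤}  OUT={a:0, c:0, d:6, e:1, f:0; rest ⊤}
  B5:  IN={a:0, c:0, d:6, e:1, f:0; rest ⊤}  OUT={a:2, c:0, d:6, e:2, f:0; rest ⊤}

Merge at B4: IN[B4] = OUT[B3] = {a: 0, b: ⊤, c: -4, d: 6, e: 1, f: 0}
Applying B4's transfer function to that IN value gives OUT[B4] (row B4 above).

Answer: {a: 0, b: ⊤, c: 0, d: 6, e: 1, f: 0}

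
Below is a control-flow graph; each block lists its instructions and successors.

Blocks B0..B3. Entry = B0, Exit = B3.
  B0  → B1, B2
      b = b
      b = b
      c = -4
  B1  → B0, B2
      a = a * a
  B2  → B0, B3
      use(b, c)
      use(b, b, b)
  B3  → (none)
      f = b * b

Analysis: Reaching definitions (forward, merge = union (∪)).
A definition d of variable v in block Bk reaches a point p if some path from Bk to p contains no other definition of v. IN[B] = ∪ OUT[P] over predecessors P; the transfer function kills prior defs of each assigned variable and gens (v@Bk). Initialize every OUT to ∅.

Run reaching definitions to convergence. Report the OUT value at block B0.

Answer: {a@B1, b@B0, c@B0}

Trace:
Fixpoint table:
  B0:   IN={a@B1, b@B0, c@B0}   OUT={a@B1, b@B0, c@B0}
  B1:   IN={a@B1, b@B0, c@B0}   OUT={a@B1, b@B0, c@B0}
  B2:   IN={a@B1, b@B0, c@B0}   OUT={a@B1, b@B0, c@B0}
  B3:   IN={a@B1, b@B0, c@B0}   OUT={a@B1, b@B0, c@B0, f@B3}

Merge at B0 (entry node, so the boundary value {} is joined with the incoming edge(s)): IN[B0] = {} ⊔ OUT[B1] ⊔ OUT[B2] = {a@B1, b@B0, c@B0}
Applying B0's transfer function to that IN value gives OUT[B0] (row B0 above).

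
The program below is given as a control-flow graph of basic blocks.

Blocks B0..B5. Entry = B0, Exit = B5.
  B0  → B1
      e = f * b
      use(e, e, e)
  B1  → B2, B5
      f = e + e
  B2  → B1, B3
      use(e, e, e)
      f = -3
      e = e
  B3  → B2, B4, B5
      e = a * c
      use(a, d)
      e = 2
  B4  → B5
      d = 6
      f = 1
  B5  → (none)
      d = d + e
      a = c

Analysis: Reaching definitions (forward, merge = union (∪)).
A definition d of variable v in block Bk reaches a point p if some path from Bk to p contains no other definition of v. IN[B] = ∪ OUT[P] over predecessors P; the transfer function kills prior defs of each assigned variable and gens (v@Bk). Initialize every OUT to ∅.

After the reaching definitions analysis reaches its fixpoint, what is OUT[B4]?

Converged values:
  B0:   IN={}   OUT={e@B0}
  B1:   IN={e@B0, e@B2, f@B2}   OUT={e@B0, e@B2, f@B1}
  B2:   IN={e@B0, e@B2, e@B3, f@B1, f@B2}   OUT={e@B2, f@B2}
  B3:   IN={e@B2, f@B2}   OUT={e@B3, f@B2}
  B4:   IN={e@B3, f@B2}   OUT={d@B4, e@B3, f@B4}
  B5:   IN={d@B4, e@B0, e@B2, e@B3, f@B1, f@B2, f@B4}   OUT={a@B5, d@B5, e@B0, e@B2, e@B3, f@B1, f@B2, f@B4}

Merge at B4: IN[B4] = OUT[B3] = {e@B3, f@B2}
Applying B4's transfer function to that IN value gives OUT[B4] (row B4 above).

Answer: {d@B4, e@B3, f@B4}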